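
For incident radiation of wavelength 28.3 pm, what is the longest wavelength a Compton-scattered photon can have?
33.1526 pm (at θ = 180°)

The Compton shift is Δλ = λ_C(1 − cos θ).

Since cos θ ranges from −1 to 1, the factor (1 − cos θ) ranges from 0 to 2; the maximum shift occurs at θ = 180° (backscattering):
Δλ_max = 2λ_C = 2 × 2.4263 pm = 4.8526 pm

Maximum scattered wavelength:
λ'_max = λ₀ + Δλ_max = 28.3 + 4.8526 = 33.1526 pm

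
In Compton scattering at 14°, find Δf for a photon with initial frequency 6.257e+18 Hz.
9.398e+15 Hz (decrease)

Convert frequency to wavelength (c = 299792458 m/s):
λ₀ = c/f₀ = 299792458/6.257e+18 = 4.7913131e-11 m = 47.9131 pm

Calculate Compton shift:
Δλ = λ_C(1 - cos(14°)) = 0.0721 pm

Final wavelength:
λ' = λ₀ + Δλ = 47.9131 + 0.0721 = 47.9852 pm

Final frequency:
f' = c/λ' = 299792458/4.7985202e-11 = 6.2476022e+18 Hz

Frequency shift (decrease):
Δf = f₀ - f' = 6.257e+18 - 6.2476022e+18 = 9.398e+15 Hz

(Intermediate values are shown rounded; full precision is carried through to the final answer.)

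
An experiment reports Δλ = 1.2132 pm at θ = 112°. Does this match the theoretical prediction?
No, inconsistent

Calculate the expected shift for θ = 112°:

Δλ_expected = λ_C(1 - cos(112°))
Δλ_expected = 2.4263 × (1 - cos(112°))
Δλ_expected = 2.4263 × 1.3746
Δλ_expected = 3.3352 pm

Given shift: 1.2132 pm
Expected shift: 3.3352 pm
Difference: 2.1221 pm

The values do not match. The given shift corresponds to θ ≈ 60.0°, not 112°.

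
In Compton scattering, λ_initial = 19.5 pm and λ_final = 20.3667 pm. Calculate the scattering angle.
50.00°

First find the wavelength shift:
Δλ = λ' - λ = 20.3667 - 19.5 = 0.8667 pm

Using Δλ = λ_C(1 - cos θ), with λ_C = h/(m_e·c) ≈ 2.42631024 pm:
cos θ = 1 - Δλ/λ_C
cos θ = 1 - 0.8667/2.42631024
cos θ = 0.642791

θ = arccos(0.642791)
θ = 50.00°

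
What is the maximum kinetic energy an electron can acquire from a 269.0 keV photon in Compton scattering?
137.9620 keV

Maximum energy transfer occurs at θ = 180° (backscattering).

Initial photon: E₀ = 269.0 keV → λ₀ = 4.6091 pm

Maximum Compton shift (at 180°):
Δλ_max = 2λ_C = 2 × 2.4263 = 4.8526 pm

Final wavelength:
λ' = 4.6091 + 4.8526 = 9.4617 pm

Minimum photon energy (maximum energy to electron):
E'_min = hc/λ' = 131.0380 keV

Maximum electron kinetic energy:
K_max = E₀ - E'_min = 269.0000 - 131.0380 = 137.9620 keV

(Intermediate values are shown rounded; full precision is carried through to the final answer.)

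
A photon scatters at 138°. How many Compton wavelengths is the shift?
1.7431 λ_C

The Compton shift formula is:
Δλ = λ_C(1 - cos θ)

Dividing both sides by λ_C:
Δλ/λ_C = 1 - cos θ

For θ = 138°:
Δλ/λ_C = 1 - cos(138°)
Δλ/λ_C = 1 - -0.7431
Δλ/λ_C = 1.7431

This means the shift is 1.7431 × λ_C = 4.2294 pm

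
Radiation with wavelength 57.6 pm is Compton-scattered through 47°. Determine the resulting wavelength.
58.3716 pm

Using the Compton scattering formula:
λ' = λ + Δλ = λ + λ_C(1 - cos θ)

Given:
- Initial wavelength λ = 57.6 pm
- Scattering angle θ = 47°
- Compton wavelength λ_C ≈ 2.4263 pm

Calculate the shift:
Δλ = 2.4263 × (1 - cos(47°))
Δλ = 2.4263 × 0.3180
Δλ = 0.7716 pm

Final wavelength:
λ' = 57.6 + 0.7716 = 58.3716 pm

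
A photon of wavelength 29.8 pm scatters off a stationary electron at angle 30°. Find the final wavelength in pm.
30.1251 pm

Using the Compton scattering formula:
λ' = λ + Δλ = λ + λ_C(1 - cos θ)

Given:
- Initial wavelength λ = 29.8 pm
- Scattering angle θ = 30°
- Compton wavelength λ_C ≈ 2.4263 pm

Calculate the shift:
Δλ = 2.4263 × (1 - cos(30°))
Δλ = 2.4263 × 0.1340
Δλ = 0.3251 pm

Final wavelength:
λ' = 29.8 + 0.3251 = 30.1251 pm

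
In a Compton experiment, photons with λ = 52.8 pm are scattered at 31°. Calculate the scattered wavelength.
53.1466 pm

Using the Compton scattering formula:
λ' = λ + Δλ = λ + λ_C(1 - cos θ)

Given:
- Initial wavelength λ = 52.8 pm
- Scattering angle θ = 31°
- Compton wavelength λ_C ≈ 2.4263 pm

Calculate the shift:
Δλ = 2.4263 × (1 - cos(31°))
Δλ = 2.4263 × 0.1428
Δλ = 0.3466 pm

Final wavelength:
λ' = 52.8 + 0.3466 = 53.1466 pm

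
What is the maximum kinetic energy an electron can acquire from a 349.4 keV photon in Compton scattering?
201.8193 keV

Maximum energy transfer occurs at θ = 180° (backscattering).

Initial photon: E₀ = 349.4 keV → λ₀ = 3.5485 pm

Maximum Compton shift (at 180°):
Δλ_max = 2λ_C = 2 × 2.4263 = 4.8526 pm

Final wavelength:
λ' = 3.5485 + 4.8526 = 8.4011 pm

Minimum photon energy (maximum energy to electron):
E'_min = hc/λ' = 147.5807 keV

Maximum electron kinetic energy:
K_max = E₀ - E'_min = 349.4000 - 147.5807 = 201.8193 keV

(Intermediate values are shown rounded; full precision is carried through to the final answer.)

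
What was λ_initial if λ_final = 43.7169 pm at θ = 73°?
42.0000 pm

From λ' = λ + Δλ, we have λ = λ' - Δλ

First calculate the Compton shift:
Δλ = λ_C(1 - cos θ)
Δλ = 2.4263 × (1 - cos(73°))
Δλ = 2.4263 × 0.7076
Δλ = 1.7169 pm

Initial wavelength:
λ = λ' - Δλ
λ = 43.7169 - 1.7169
λ = 42.0000 pm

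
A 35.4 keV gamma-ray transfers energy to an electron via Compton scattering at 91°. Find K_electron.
2.3309 keV

By energy conservation: K_e = E_initial - E_final

First find the scattered photon energy:
Initial wavelength: λ = hc/E = 35.0238 pm
Compton shift: Δλ = λ_C(1 - cos(91°)) = 2.4687 pm
Final wavelength: λ' = 35.0238 + 2.4687 = 37.4924 pm
Final photon energy: E' = hc/λ' = 33.0691 keV

Electron kinetic energy:
K_e = E - E' = 35.4000 - 33.0691 = 2.3309 keV

(Intermediate values are shown rounded; full precision is carried through to the final answer.)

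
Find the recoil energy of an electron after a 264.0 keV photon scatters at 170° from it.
133.6568 keV

By energy conservation: K_e = E_initial - E_final

First find the scattered photon energy:
Initial wavelength: λ = hc/E = 4.6964 pm
Compton shift: Δλ = λ_C(1 - cos(170°)) = 4.8158 pm
Final wavelength: λ' = 4.6964 + 4.8158 = 9.5121 pm
Final photon energy: E' = hc/λ' = 130.3432 keV

Electron kinetic energy:
K_e = E - E' = 264.0000 - 130.3432 = 133.6568 keV

(Intermediate values are shown rounded; full precision is carried through to the final answer.)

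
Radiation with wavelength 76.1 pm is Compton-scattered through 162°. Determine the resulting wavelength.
80.8339 pm

Using the Compton scattering formula:
λ' = λ + Δλ = λ + λ_C(1 - cos θ)

Given:
- Initial wavelength λ = 76.1 pm
- Scattering angle θ = 162°
- Compton wavelength λ_C ≈ 2.4263 pm

Calculate the shift:
Δλ = 2.4263 × (1 - cos(162°))
Δλ = 2.4263 × 1.9511
Δλ = 4.7339 pm

Final wavelength:
λ' = 76.1 + 4.7339 = 80.8339 pm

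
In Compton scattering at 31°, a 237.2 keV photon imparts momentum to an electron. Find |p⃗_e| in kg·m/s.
6.6085e-23 kg·m/s

The electron is initially at rest, so by conservation of momentum:
p⃗_e = p⃗₀ − p⃗'  (incident photon momentum minus scattered photon momentum)

Photon momentum magnitudes (p = h/λ = E/c):
λ₀ = hc/E₀ = 5.2270 pm → p₀ = h/λ₀ = 1.2677e-22 kg·m/s
Δλ = λ_C(1 − cos 31°) = 0.3466 pm
λ' = 5.5735 pm → p' = h/λ' = 1.1888e-22 kg·m/s

The scattered photon makes angle θ = 31° with the incident direction, so by the law of cosines:
|p⃗_e|² = p₀² + p'² − 2p₀p'cos θ
|p⃗_e|² = (1.2677e-22)² + (1.1888e-22)² − 2·1.2677e-22·1.1888e-22·cos(31°)
|p⃗_e| = 6.6085e-23 kg·m/s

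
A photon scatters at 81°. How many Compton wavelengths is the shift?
0.8436 λ_C

The Compton shift formula is:
Δλ = λ_C(1 - cos θ)

Dividing both sides by λ_C:
Δλ/λ_C = 1 - cos θ

For θ = 81°:
Δλ/λ_C = 1 - cos(81°)
Δλ/λ_C = 1 - 0.1564
Δλ/λ_C = 0.8436

This means the shift is 0.8436 × λ_C = 2.0468 pm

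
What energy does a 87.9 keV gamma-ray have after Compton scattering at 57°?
81.5150 keV

First convert energy to wavelength:
λ = hc/E, with hc ≈ 1239.842 keV·pm (i.e. 1239.842 eV·nm)

For E = 87.9 keV = 87900 eV:
λ = 1239.842 keV·pm / 87.9 keV
λ = 14.1051 pm

Calculate the Compton shift:
Δλ = λ_C(1 - cos(57°)) = 2.4263 × 0.4554
Δλ = 1.1048 pm

Final wavelength:
λ' = 14.1051 + 1.1048 = 15.2100 pm

Final energy:
E' = hc/λ' = 1239.842 / 15.2100 = 81.5150 keV

(Intermediate values are shown rounded; full precision is carried through to the final answer.)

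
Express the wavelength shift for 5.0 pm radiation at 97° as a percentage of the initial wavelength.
54.4401%

Calculate the Compton shift:
Δλ = λ_C(1 - cos(97°))
Δλ = 2.4263 × (1 - cos(97°))
Δλ = 2.4263 × 1.1219
Δλ = 2.7220 pm

Percentage change:
(Δλ/λ₀) × 100 = (2.7220/5.0) × 100
= 54.4401%

(Intermediate values are shown rounded; full precision is carried through to the final answer.)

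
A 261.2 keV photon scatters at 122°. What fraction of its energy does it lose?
0.4388 (or 43.88%)

Calculate initial and final photon energies:

Initial: E₀ = 261.2 keV → λ₀ = 4.7467 pm
Compton shift: Δλ = 3.7121 pm
Final wavelength: λ' = 8.4588 pm
Final energy: E' = 146.5747 keV

Fractional energy loss:
(E₀ - E')/E₀ = (261.2000 - 146.5747)/261.2000
= 114.6253/261.2000
= 0.4388
= 43.88%

(Intermediate values are shown rounded; full precision is carried through to the final answer.)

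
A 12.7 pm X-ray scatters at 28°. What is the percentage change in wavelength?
2.2363%

Calculate the Compton shift:
Δλ = λ_C(1 - cos(28°))
Δλ = 2.4263 × (1 - cos(28°))
Δλ = 2.4263 × 0.1171
Δλ = 0.2840 pm

Percentage change:
(Δλ/λ₀) × 100 = (0.2840/12.7) × 100
= 2.2363%

(Intermediate values are shown rounded; full precision is carried through to the final answer.)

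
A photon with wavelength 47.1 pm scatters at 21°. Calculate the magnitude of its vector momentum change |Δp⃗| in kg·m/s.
5.1189e-24 kg·m/s

Photon momentum magnitude is p = h/λ.

Initial momentum:
p₀ = h/λ = 6.6261e-34/4.7100e-11 = 1.4068e-23 kg·m/s

After scattering:
λ' = λ + Δλ = 47.1 + 0.1612 = 47.2612 pm
p' = h/λ' = 6.6261e-34/4.7261e-11 = 1.4020e-23 kg·m/s

Momentum is a vector; the scattered photon's direction makes angle θ = 21° with the incident direction. The magnitude of the vector change Δp⃗ = p⃗₀ − p⃗' is found from the law of cosines:
|Δp⃗|² = p₀² + p'² − 2p₀p'cos θ
|Δp⃗|² = (1.4068e-23)² + (1.4020e-23)² − 2·1.4068e-23·1.4020e-23·cos(21°)
|Δp⃗| = 5.1189e-24 kg·m/s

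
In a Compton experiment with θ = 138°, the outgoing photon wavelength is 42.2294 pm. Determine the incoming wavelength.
38.0000 pm

From λ' = λ + Δλ, we have λ = λ' - Δλ

First calculate the Compton shift:
Δλ = λ_C(1 - cos θ)
Δλ = 2.4263 × (1 - cos(138°))
Δλ = 2.4263 × 1.7431
Δλ = 4.2294 pm

Initial wavelength:
λ = λ' - Δλ
λ = 42.2294 - 4.2294
λ = 38.0000 pm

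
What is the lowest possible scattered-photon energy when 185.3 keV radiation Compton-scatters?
107.4050 keV (at θ = 180°)

The scattered photon has minimum energy when its wavelength is maximum, i.e., when the Compton shift Δλ = λ_C(1 − cos θ) is maximum. This occurs at θ = 180° (backscattering), giving Δλ_max = 2λ_C = 4.8526 pm.

Initial wavelength: λ₀ = hc/E₀ = 6.6910 pm
Maximum final wavelength: λ'_max = λ₀ + 2λ_C = 6.6910 + 4.8526 = 11.5436 pm
Minimum final energy: E'_min = hc/λ'_max = 107.4050 keV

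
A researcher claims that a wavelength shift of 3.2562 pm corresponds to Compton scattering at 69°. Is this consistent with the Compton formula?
No, inconsistent

Calculate the expected shift for θ = 69°:

Δλ_expected = λ_C(1 - cos(69°))
Δλ_expected = 2.4263 × (1 - cos(69°))
Δλ_expected = 2.4263 × 0.6416
Δλ_expected = 1.5568 pm

Given shift: 3.2562 pm
Expected shift: 1.5568 pm
Difference: 1.6994 pm

The values do not match. The given shift corresponds to θ ≈ 110.0°, not 69°.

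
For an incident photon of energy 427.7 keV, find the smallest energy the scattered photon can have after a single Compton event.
159.9491 keV (at θ = 180°)

The scattered photon has minimum energy when its wavelength is maximum, i.e., when the Compton shift Δλ = λ_C(1 − cos θ) is maximum. This occurs at θ = 180° (backscattering), giving Δλ_max = 2λ_C = 4.8526 pm.

Initial wavelength: λ₀ = hc/E₀ = 2.8989 pm
Maximum final wavelength: λ'_max = λ₀ + 2λ_C = 2.8989 + 4.8526 = 7.7515 pm
Minimum final energy: E'_min = hc/λ'_max = 159.9491 keV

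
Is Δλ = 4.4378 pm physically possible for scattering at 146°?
Yes, consistent

Calculate the expected shift for θ = 146°:

Δλ_expected = λ_C(1 - cos(146°))
Δλ_expected = 2.4263 × (1 - cos(146°))
Δλ_expected = 2.4263 × 1.8290
Δλ_expected = 4.4378 pm

Given shift: 4.4378 pm
Expected shift: 4.4378 pm
Difference: 0.0000 pm

The values match. This is consistent with Compton scattering at the stated angle.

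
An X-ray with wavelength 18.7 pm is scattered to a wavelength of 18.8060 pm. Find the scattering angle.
17.00°

First find the wavelength shift:
Δλ = λ' - λ = 18.8060 - 18.7 = 0.1060 pm

Using Δλ = λ_C(1 - cos θ), with λ_C = h/(m_e·c) ≈ 2.42631024 pm:
cos θ = 1 - Δλ/λ_C
cos θ = 1 - 0.1060/2.42631024
cos θ = 0.956312

θ = arccos(0.956312)
θ = 17.00°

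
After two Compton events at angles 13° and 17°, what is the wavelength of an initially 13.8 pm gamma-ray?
13.9682 pm

Apply Compton shift twice:

First scattering at θ₁ = 13°:
Δλ₁ = λ_C(1 - cos(13°))
Δλ₁ = 2.4263 × 0.0256
Δλ₁ = 0.0622 pm

After first scattering:
λ₁ = 13.8 + 0.0622 = 13.8622 pm

Second scattering at θ₂ = 17°:
Δλ₂ = λ_C(1 - cos(17°))
Δλ₂ = 2.4263 × 0.0437
Δλ₂ = 0.1060 pm

Final wavelength:
λ₂ = 13.8622 + 0.1060 = 13.9682 pm

Total shift: Δλ_total = 0.0622 + 0.1060 = 0.1682 pm

(Intermediate values are shown rounded; full precision is carried through to the final answer.)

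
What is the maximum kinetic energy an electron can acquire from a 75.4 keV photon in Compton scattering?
17.1809 keV

Maximum energy transfer occurs at θ = 180° (backscattering).

Initial photon: E₀ = 75.4 keV → λ₀ = 16.4435 pm

Maximum Compton shift (at 180°):
Δλ_max = 2λ_C = 2 × 2.4263 = 4.8526 pm

Final wavelength:
λ' = 16.4435 + 4.8526 = 21.2961 pm

Minimum photon energy (maximum energy to electron):
E'_min = hc/λ' = 58.2191 keV

Maximum electron kinetic energy:
K_max = E₀ - E'_min = 75.4000 - 58.2191 = 17.1809 keV

(Intermediate values are shown rounded; full precision is carried through to the final answer.)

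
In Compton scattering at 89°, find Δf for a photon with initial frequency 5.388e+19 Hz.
1.616e+19 Hz (decrease)

Convert frequency to wavelength (c = 299792458 m/s):
λ₀ = c/f₀ = 299792458/5.388e+19 = 5.5640768e-12 m = 5.5641 pm

Calculate Compton shift:
Δλ = λ_C(1 - cos(89°)) = 2.3840 pm

Final wavelength:
λ' = λ₀ + Δλ = 5.5641 + 2.3840 = 7.9480 pm

Final frequency:
f' = c/λ' = 299792458/7.9480421e-12 = 3.7719033e+19 Hz

Frequency shift (decrease):
Δf = f₀ - f' = 5.388e+19 - 3.7719033e+19 = 1.616e+19 Hz

(Intermediate values are shown rounded; full precision is carried through to the final answer.)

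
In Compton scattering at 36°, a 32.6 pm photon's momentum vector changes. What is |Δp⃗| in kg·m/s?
1.2477e-23 kg·m/s

Photon momentum magnitude is p = h/λ.

Initial momentum:
p₀ = h/λ = 6.6261e-34/3.2600e-11 = 2.0325e-23 kg·m/s

After scattering:
λ' = λ + Δλ = 32.6 + 0.4634 = 33.0634 pm
p' = h/λ' = 6.6261e-34/3.3063e-11 = 2.0041e-23 kg·m/s

Momentum is a vector; the scattered photon's direction makes angle θ = 36° with the incident direction. The magnitude of the vector change Δp⃗ = p⃗₀ − p⃗' is found from the law of cosines:
|Δp⃗|² = p₀² + p'² − 2p₀p'cos θ
|Δp⃗|² = (2.0325e-23)² + (2.0041e-23)² − 2·2.0325e-23·2.0041e-23·cos(36°)
|Δp⃗| = 1.2477e-23 kg·m/s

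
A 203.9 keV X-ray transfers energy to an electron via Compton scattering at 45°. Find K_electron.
21.3364 keV

By energy conservation: K_e = E_initial - E_final

First find the scattered photon energy:
Initial wavelength: λ = hc/E = 6.0806 pm
Compton shift: Δλ = λ_C(1 - cos(45°)) = 0.7106 pm
Final wavelength: λ' = 6.0806 + 0.7106 = 6.7913 pm
Final photon energy: E' = hc/λ' = 182.5636 keV

Electron kinetic energy:
K_e = E - E' = 203.9000 - 182.5636 = 21.3364 keV

(Intermediate values are shown rounded; full precision is carried through to the final answer.)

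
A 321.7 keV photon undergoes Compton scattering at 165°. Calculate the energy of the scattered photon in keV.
143.7668 keV

First convert energy to wavelength:
λ = hc/E, with hc ≈ 1239.842 keV·pm (i.e. 1239.842 eV·nm)

For E = 321.7 keV = 321700 eV:
λ = 1239.842 keV·pm / 321.7 keV
λ = 3.8540 pm

Calculate the Compton shift:
Δλ = λ_C(1 - cos(165°)) = 2.4263 × 1.9659
Δλ = 4.7699 pm

Final wavelength:
λ' = 3.8540 + 4.7699 = 8.6240 pm

Final energy:
E' = hc/λ' = 1239.842 / 8.6240 = 143.7668 keV

(Intermediate values are shown rounded; full precision is carried through to the final answer.)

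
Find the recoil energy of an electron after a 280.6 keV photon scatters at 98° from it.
107.9808 keV

By energy conservation: K_e = E_initial - E_final

First find the scattered photon energy:
Initial wavelength: λ = hc/E = 4.4185 pm
Compton shift: Δλ = λ_C(1 - cos(98°)) = 2.7640 pm
Final wavelength: λ' = 4.4185 + 2.7640 = 7.1825 pm
Final photon energy: E' = hc/λ' = 172.6192 keV

Electron kinetic energy:
K_e = E - E' = 280.6000 - 172.6192 = 107.9808 keV

(Intermediate values are shown rounded; full precision is carried through to the final answer.)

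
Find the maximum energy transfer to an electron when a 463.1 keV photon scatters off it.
298.4439 keV

Maximum energy transfer occurs at θ = 180° (backscattering).

Initial photon: E₀ = 463.1 keV → λ₀ = 2.6773 pm

Maximum Compton shift (at 180°):
Δλ_max = 2λ_C = 2 × 2.4263 = 4.8526 pm

Final wavelength:
λ' = 2.6773 + 4.8526 = 7.5299 pm

Minimum photon energy (maximum energy to electron):
E'_min = hc/λ' = 164.6561 keV

Maximum electron kinetic energy:
K_max = E₀ - E'_min = 463.1000 - 164.6561 = 298.4439 keV

(Intermediate values are shown rounded; full precision is carried through to the final answer.)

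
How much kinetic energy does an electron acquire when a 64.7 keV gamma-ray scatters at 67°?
4.6337 keV

By energy conservation: K_e = E_initial - E_final

First find the scattered photon energy:
Initial wavelength: λ = hc/E = 19.1629 pm
Compton shift: Δλ = λ_C(1 - cos(67°)) = 1.4783 pm
Final wavelength: λ' = 19.1629 + 1.4783 = 20.6412 pm
Final photon energy: E' = hc/λ' = 60.0663 keV

Electron kinetic energy:
K_e = E - E' = 64.7000 - 60.0663 = 4.6337 keV

(Intermediate values are shown rounded; full precision is carried through to the final answer.)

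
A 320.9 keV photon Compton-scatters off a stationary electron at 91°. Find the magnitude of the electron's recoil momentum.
2.0245e-22 kg·m/s

The electron is initially at rest, so by conservation of momentum:
p⃗_e = p⃗₀ − p⃗'  (incident photon momentum minus scattered photon momentum)

Photon momentum magnitudes (p = h/λ = E/c):
λ₀ = hc/E₀ = 3.8636 pm → p₀ = h/λ₀ = 1.7150e-22 kg·m/s
Δλ = λ_C(1 − cos 91°) = 2.4687 pm
λ' = 6.3323 pm → p' = h/λ' = 1.0464e-22 kg·m/s

The scattered photon makes angle θ = 91° with the incident direction, so by the law of cosines:
|p⃗_e|² = p₀² + p'² − 2p₀p'cos θ
|p⃗_e|² = (1.7150e-22)² + (1.0464e-22)² − 2·1.7150e-22·1.0464e-22·cos(91°)
|p⃗_e| = 2.0245e-22 kg·m/s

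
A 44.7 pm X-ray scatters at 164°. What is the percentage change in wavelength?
10.6457%

Calculate the Compton shift:
Δλ = λ_C(1 - cos(164°))
Δλ = 2.4263 × (1 - cos(164°))
Δλ = 2.4263 × 1.9613
Δλ = 4.7586 pm

Percentage change:
(Δλ/λ₀) × 100 = (4.7586/44.7) × 100
= 10.6457%

(Intermediate values are shown rounded; full precision is carried through to the final answer.)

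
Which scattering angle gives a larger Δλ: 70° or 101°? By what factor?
101° produces the larger shift by a factor of 1.810

Calculate both shifts using Δλ = λ_C(1 - cos θ):

For θ₁ = 70°:
Δλ₁ = 2.4263 × (1 - cos(70°))
Δλ₁ = 2.4263 × 0.6580
Δλ₁ = 1.5965 pm

For θ₂ = 101°:
Δλ₂ = 2.4263 × (1 - cos(101°))
Δλ₂ = 2.4263 × 1.1908
Δλ₂ = 2.8893 pm

The 101° angle produces the larger shift.
Ratio: 2.8893/1.5965 = 1.810

(Intermediate values are shown rounded; full precision is carried through to the final answer.)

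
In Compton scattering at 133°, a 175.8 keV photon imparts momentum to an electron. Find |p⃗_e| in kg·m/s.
1.4141e-22 kg·m/s

The electron is initially at rest, so by conservation of momentum:
p⃗_e = p⃗₀ − p⃗'  (incident photon momentum minus scattered photon momentum)

Photon momentum magnitudes (p = h/λ = E/c):
λ₀ = hc/E₀ = 7.0526 pm → p₀ = h/λ₀ = 9.3953e-23 kg·m/s
Δλ = λ_C(1 − cos 133°) = 4.0810 pm
λ' = 11.1336 pm → p' = h/λ' = 5.9514e-23 kg·m/s

The scattered photon makes angle θ = 133° with the incident direction, so by the law of cosines:
|p⃗_e|² = p₀² + p'² − 2p₀p'cos θ
|p⃗_e|² = (9.3953e-23)² + (5.9514e-23)² − 2·9.3953e-23·5.9514e-23·cos(133°)
|p⃗_e| = 1.4141e-22 kg·m/s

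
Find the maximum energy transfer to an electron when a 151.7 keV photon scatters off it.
56.5150 keV

Maximum energy transfer occurs at θ = 180° (backscattering).

Initial photon: E₀ = 151.7 keV → λ₀ = 8.1730 pm

Maximum Compton shift (at 180°):
Δλ_max = 2λ_C = 2 × 2.4263 = 4.8526 pm

Final wavelength:
λ' = 8.1730 + 4.8526 = 13.0256 pm

Minimum photon energy (maximum energy to electron):
E'_min = hc/λ' = 95.1850 keV

Maximum electron kinetic energy:
K_max = E₀ - E'_min = 151.7000 - 95.1850 = 56.5150 keV

(Intermediate values are shown rounded; full precision is carried through to the final answer.)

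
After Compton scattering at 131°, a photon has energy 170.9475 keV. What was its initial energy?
383.3000 keV

Convert final energy to wavelength (hc ≈ 1239.842 keV·pm):
λ' = hc/E' = 1239.842 / 170.9475 = 7.2528 pm

Calculate the Compton shift:
Δλ = λ_C(1 - cos(131°))
Δλ = 2.4263 × (1 - cos(131°))
Δλ = 4.0181 pm

Initial wavelength:
λ = λ' - Δλ = 7.2528 - 4.0181 = 3.2347 pm

Initial energy:
E = hc/λ = 1239.842 / 3.2347 = 383.3000 keV

(Intermediate values are shown rounded; full precision is carried through to the final answer.)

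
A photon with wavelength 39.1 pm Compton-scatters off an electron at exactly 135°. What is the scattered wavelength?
43.2420 pm

Using the Compton formula: λ' = λ + λ_C(1 − cos θ)

For θ = 135°, cos θ = -√2/2 (exact) ≈ -0.7071, so:
1 − cos 135° = 1 − (-√2/2) ≈ 1.7071

Δλ = λ_C × 1.7071 = 2.4263 × 1.7071 = 4.1420 pm

λ' = 39.1 + 4.1420 = 43.2420 pm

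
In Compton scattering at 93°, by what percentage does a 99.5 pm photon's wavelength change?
2.5661%

Calculate the Compton shift:
Δλ = λ_C(1 - cos(93°))
Δλ = 2.4263 × (1 - cos(93°))
Δλ = 2.4263 × 1.0523
Δλ = 2.5533 pm

Percentage change:
(Δλ/λ₀) × 100 = (2.5533/99.5) × 100
= 2.5661%

(Intermediate values are shown rounded; full precision is carried through to the final answer.)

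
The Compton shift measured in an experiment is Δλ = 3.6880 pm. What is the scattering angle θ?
121.33°

From the Compton formula Δλ = λ_C(1 - cos θ), we can solve for θ:

cos θ = 1 - Δλ/λ_C

Given:
- Δλ = 3.6880 pm
- λ_C = h/(m_e·c) ≈ 2.42631024 pm

cos θ = 1 - 3.6880/2.42631024
cos θ = 1 - 1.520003
cos θ = -0.520003

θ = arccos(-0.520003)
θ = 121.33°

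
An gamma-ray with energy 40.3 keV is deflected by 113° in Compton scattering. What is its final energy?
36.3168 keV

First convert energy to wavelength:
λ = hc/E, with hc ≈ 1239.842 keV·pm (i.e. 1239.842 eV·nm)

For E = 40.3 keV = 40300 eV:
λ = 1239.842 keV·pm / 40.3 keV
λ = 30.7653 pm

Calculate the Compton shift:
Δλ = λ_C(1 - cos(113°)) = 2.4263 × 1.3907
Δλ = 3.3743 pm

Final wavelength:
λ' = 30.7653 + 3.3743 = 34.1397 pm

Final energy:
E' = hc/λ' = 1239.842 / 34.1397 = 36.3168 keV

(Intermediate values are shown rounded; full precision is carried through to the final answer.)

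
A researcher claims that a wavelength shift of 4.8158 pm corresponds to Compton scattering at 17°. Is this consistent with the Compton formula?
No, inconsistent

Calculate the expected shift for θ = 17°:

Δλ_expected = λ_C(1 - cos(17°))
Δλ_expected = 2.4263 × (1 - cos(17°))
Δλ_expected = 2.4263 × 0.0437
Δλ_expected = 0.1060 pm

Given shift: 4.8158 pm
Expected shift: 0.1060 pm
Difference: 4.7097 pm

The values do not match. The given shift corresponds to θ ≈ 170.0°, not 17°.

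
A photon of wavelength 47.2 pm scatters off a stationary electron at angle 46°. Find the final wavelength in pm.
47.9409 pm

Using the Compton scattering formula:
λ' = λ + Δλ = λ + λ_C(1 - cos θ)

Given:
- Initial wavelength λ = 47.2 pm
- Scattering angle θ = 46°
- Compton wavelength λ_C ≈ 2.4263 pm

Calculate the shift:
Δλ = 2.4263 × (1 - cos(46°))
Δλ = 2.4263 × 0.3053
Δλ = 0.7409 pm

Final wavelength:
λ' = 47.2 + 0.7409 = 47.9409 pm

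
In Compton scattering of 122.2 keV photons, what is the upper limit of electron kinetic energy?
39.5363 keV

Maximum energy transfer occurs at θ = 180° (backscattering).

Initial photon: E₀ = 122.2 keV → λ₀ = 10.1460 pm

Maximum Compton shift (at 180°):
Δλ_max = 2λ_C = 2 × 2.4263 = 4.8526 pm

Final wavelength:
λ' = 10.1460 + 4.8526 = 14.9986 pm

Minimum photon energy (maximum energy to electron):
E'_min = hc/λ' = 82.6637 keV

Maximum electron kinetic energy:
K_max = E₀ - E'_min = 122.2000 - 82.6637 = 39.5363 keV

(Intermediate values are shown rounded; full precision is carried through to the final answer.)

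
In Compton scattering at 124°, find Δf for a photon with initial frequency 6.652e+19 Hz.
3.036e+19 Hz (decrease)

Convert frequency to wavelength (c = 299792458 m/s):
λ₀ = c/f₀ = 299792458/6.652e+19 = 4.5068018e-12 m = 4.5068 pm

Calculate Compton shift:
Δλ = λ_C(1 - cos(124°)) = 3.7831 pm

Final wavelength:
λ' = λ₀ + Δλ = 4.5068 + 3.7831 = 8.2899 pm

Final frequency:
f' = c/λ' = 299792458/8.2898875e-12 = 3.6163634e+19 Hz

Frequency shift (decrease):
Δf = f₀ - f' = 6.652e+19 - 3.6163634e+19 = 3.036e+19 Hz

(Intermediate values are shown rounded; full precision is carried through to the final answer.)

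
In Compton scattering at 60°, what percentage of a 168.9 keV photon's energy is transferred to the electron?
0.1418 (or 14.18%)

Calculate initial and final photon energies:

Initial: E₀ = 168.9 keV → λ₀ = 7.3407 pm
Compton shift: Δλ = 1.2132 pm
Final wavelength: λ' = 8.5538 pm
Final energy: E' = 144.9456 keV

Fractional energy loss:
(E₀ - E')/E₀ = (168.9000 - 144.9456)/168.9000
= 23.9544/168.9000
= 0.1418
= 14.18%

(Intermediate values are shown rounded; full precision is carried through to the final answer.)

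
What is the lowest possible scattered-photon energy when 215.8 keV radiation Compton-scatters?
116.9889 keV (at θ = 180°)

The scattered photon has minimum energy when its wavelength is maximum, i.e., when the Compton shift Δλ = λ_C(1 − cos θ) is maximum. This occurs at θ = 180° (backscattering), giving Δλ_max = 2λ_C = 4.8526 pm.

Initial wavelength: λ₀ = hc/E₀ = 5.7453 pm
Maximum final wavelength: λ'_max = λ₀ + 2λ_C = 5.7453 + 4.8526 = 10.5979 pm
Minimum final energy: E'_min = hc/λ'_max = 116.9889 keV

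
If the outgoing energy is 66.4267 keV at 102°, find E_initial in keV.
78.8000 keV

Convert final energy to wavelength (hc ≈ 1239.842 keV·pm):
λ' = hc/E' = 1239.842 / 66.4267 = 18.6648 pm

Calculate the Compton shift:
Δλ = λ_C(1 - cos(102°))
Δλ = 2.4263 × (1 - cos(102°))
Δλ = 2.9308 pm

Initial wavelength:
λ = λ' - Δλ = 18.6648 - 2.9308 = 15.7340 pm

Initial energy:
E = hc/λ = 1239.842 / 15.7340 = 78.8000 keV

(Intermediate values are shown rounded; full precision is carried through to the final answer.)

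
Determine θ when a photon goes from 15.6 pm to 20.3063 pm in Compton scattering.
160.00°

First find the wavelength shift:
Δλ = λ' - λ = 20.3063 - 15.6 = 4.7063 pm

Using Δλ = λ_C(1 - cos θ), with λ_C = h/(m_e·c) ≈ 2.42631024 pm:
cos θ = 1 - Δλ/λ_C
cos θ = 1 - 4.7063/2.42631024
cos θ = -0.939694

θ = arccos(-0.939694)
θ = 160.00°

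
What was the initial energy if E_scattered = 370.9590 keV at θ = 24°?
395.8000 keV

Convert final energy to wavelength (hc ≈ 1239.842 keV·pm):
λ' = hc/E' = 1239.842 / 370.9590 = 3.3423 pm

Calculate the Compton shift:
Δλ = λ_C(1 - cos(24°))
Δλ = 2.4263 × (1 - cos(24°))
Δλ = 0.2098 pm

Initial wavelength:
λ = λ' - Δλ = 3.3423 - 0.2098 = 3.1325 pm

Initial energy:
E = hc/λ = 1239.842 / 3.1325 = 395.8000 keV

(Intermediate values are shown rounded; full precision is carried through to the final answer.)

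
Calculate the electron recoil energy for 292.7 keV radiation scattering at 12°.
3.6184 keV

By energy conservation: K_e = E_initial - E_final

First find the scattered photon energy:
Initial wavelength: λ = hc/E = 4.2359 pm
Compton shift: Δλ = λ_C(1 - cos(12°)) = 0.0530 pm
Final wavelength: λ' = 4.2359 + 0.0530 = 4.2889 pm
Final photon energy: E' = hc/λ' = 289.0816 keV

Electron kinetic energy:
K_e = E - E' = 292.7000 - 289.0816 = 3.6184 keV

(Intermediate values are shown rounded; full precision is carried through to the final answer.)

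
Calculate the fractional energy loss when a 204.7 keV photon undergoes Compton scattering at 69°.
0.2045 (or 20.45%)

Calculate initial and final photon energies:

Initial: E₀ = 204.7 keV → λ₀ = 6.0569 pm
Compton shift: Δλ = 1.5568 pm
Final wavelength: λ' = 7.6137 pm
Final energy: E' = 162.8442 keV

Fractional energy loss:
(E₀ - E')/E₀ = (204.7000 - 162.8442)/204.7000
= 41.8558/204.7000
= 0.2045
= 20.45%

(Intermediate values are shown rounded; full precision is carried through to the final answer.)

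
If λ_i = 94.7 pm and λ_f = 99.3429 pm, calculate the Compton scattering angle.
156.00°

First find the wavelength shift:
Δλ = λ' - λ = 99.3429 - 94.7 = 4.6429 pm

Using Δλ = λ_C(1 - cos θ), with λ_C = h/(m_e·c) ≈ 2.42631024 pm:
cos θ = 1 - Δλ/λ_C
cos θ = 1 - 4.6429/2.42631024
cos θ = -0.913564

θ = arccos(-0.913564)
θ = 156.00°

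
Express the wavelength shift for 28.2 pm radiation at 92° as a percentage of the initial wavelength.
8.9042%

Calculate the Compton shift:
Δλ = λ_C(1 - cos(92°))
Δλ = 2.4263 × (1 - cos(92°))
Δλ = 2.4263 × 1.0349
Δλ = 2.5110 pm

Percentage change:
(Δλ/λ₀) × 100 = (2.5110/28.2) × 100
= 8.9042%

(Intermediate values are shown rounded; full precision is carried through to the final answer.)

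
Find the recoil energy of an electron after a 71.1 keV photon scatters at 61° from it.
4.7558 keV

By energy conservation: K_e = E_initial - E_final

First find the scattered photon energy:
Initial wavelength: λ = hc/E = 17.4380 pm
Compton shift: Δλ = λ_C(1 - cos(61°)) = 1.2500 pm
Final wavelength: λ' = 17.4380 + 1.2500 = 18.6880 pm
Final photon energy: E' = hc/λ' = 66.3442 keV

Electron kinetic energy:
K_e = E - E' = 71.1000 - 66.3442 = 4.7558 keV

(Intermediate values are shown rounded; full precision is carried through to the final answer.)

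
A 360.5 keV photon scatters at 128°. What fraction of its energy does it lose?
0.5327 (or 53.27%)

Calculate initial and final photon energies:

Initial: E₀ = 360.5 keV → λ₀ = 3.4392 pm
Compton shift: Δλ = 3.9201 pm
Final wavelength: λ' = 7.3593 pm
Final energy: E' = 168.4722 keV

Fractional energy loss:
(E₀ - E')/E₀ = (360.5000 - 168.4722)/360.5000
= 192.0278/360.5000
= 0.5327
= 53.27%

(Intermediate values are shown rounded; full precision is carried through to the final answer.)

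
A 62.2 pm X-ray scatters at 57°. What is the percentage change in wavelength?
1.7763%

Calculate the Compton shift:
Δλ = λ_C(1 - cos(57°))
Δλ = 2.4263 × (1 - cos(57°))
Δλ = 2.4263 × 0.4554
Δλ = 1.1048 pm

Percentage change:
(Δλ/λ₀) × 100 = (1.1048/62.2) × 100
= 1.7763%

(Intermediate values are shown rounded; full precision is carried through to the final answer.)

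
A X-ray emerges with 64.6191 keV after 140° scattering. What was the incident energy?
83.2000 keV

Convert final energy to wavelength (hc ≈ 1239.842 keV·pm):
λ' = hc/E' = 1239.842 / 64.6191 = 19.1869 pm

Calculate the Compton shift:
Δλ = λ_C(1 - cos(140°))
Δλ = 2.4263 × (1 - cos(140°))
Δλ = 4.2850 pm

Initial wavelength:
λ = λ' - Δλ = 19.1869 - 4.2850 = 14.9020 pm

Initial energy:
E = hc/λ = 1239.842 / 14.9020 = 83.2000 keV

(Intermediate values are shown rounded; full precision is carried through to the final answer.)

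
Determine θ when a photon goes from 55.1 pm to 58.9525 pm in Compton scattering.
126.00°

First find the wavelength shift:
Δλ = λ' - λ = 58.9525 - 55.1 = 3.8525 pm

Using Δλ = λ_C(1 - cos θ), with λ_C = h/(m_e·c) ≈ 2.42631024 pm:
cos θ = 1 - Δλ/λ_C
cos θ = 1 - 3.8525/2.42631024
cos θ = -0.587802

θ = arccos(-0.587802)
θ = 126.00°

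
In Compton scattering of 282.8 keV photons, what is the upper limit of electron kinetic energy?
148.5713 keV

Maximum energy transfer occurs at θ = 180° (backscattering).

Initial photon: E₀ = 282.8 keV → λ₀ = 4.3842 pm

Maximum Compton shift (at 180°):
Δλ_max = 2λ_C = 2 × 2.4263 = 4.8526 pm

Final wavelength:
λ' = 4.3842 + 4.8526 = 9.2368 pm

Minimum photon energy (maximum energy to electron):
E'_min = hc/λ' = 134.2287 keV

Maximum electron kinetic energy:
K_max = E₀ - E'_min = 282.8000 - 134.2287 = 148.5713 keV

(Intermediate values are shown rounded; full precision is carried through to the final answer.)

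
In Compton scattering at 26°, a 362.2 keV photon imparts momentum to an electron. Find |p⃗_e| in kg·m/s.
8.5114e-23 kg·m/s

The electron is initially at rest, so by conservation of momentum:
p⃗_e = p⃗₀ − p⃗'  (incident photon momentum minus scattered photon momentum)

Photon momentum magnitudes (p = h/λ = E/c):
λ₀ = hc/E₀ = 3.4231 pm → p₀ = h/λ₀ = 1.9357e-22 kg·m/s
Δλ = λ_C(1 − cos 26°) = 0.2456 pm
λ' = 3.6686 pm → p' = h/λ' = 1.8061e-22 kg·m/s

The scattered photon makes angle θ = 26° with the incident direction, so by the law of cosines:
|p⃗_e|² = p₀² + p'² − 2p₀p'cos θ
|p⃗_e|² = (1.9357e-22)² + (1.8061e-22)² − 2·1.9357e-22·1.8061e-22·cos(26°)
|p⃗_e| = 8.5114e-23 kg·m/s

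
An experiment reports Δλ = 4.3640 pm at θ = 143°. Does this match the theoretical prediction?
Yes, consistent

Calculate the expected shift for θ = 143°:

Δλ_expected = λ_C(1 - cos(143°))
Δλ_expected = 2.4263 × (1 - cos(143°))
Δλ_expected = 2.4263 × 1.7986
Δλ_expected = 4.3640 pm

Given shift: 4.3640 pm
Expected shift: 4.3640 pm
Difference: 0.0000 pm

The values match. This is consistent with Compton scattering at the stated angle.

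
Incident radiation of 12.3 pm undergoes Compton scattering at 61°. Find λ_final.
13.5500 pm

Using the Compton scattering formula:
λ' = λ + Δλ = λ + λ_C(1 - cos θ)

Given:
- Initial wavelength λ = 12.3 pm
- Scattering angle θ = 61°
- Compton wavelength λ_C ≈ 2.4263 pm

Calculate the shift:
Δλ = 2.4263 × (1 - cos(61°))
Δλ = 2.4263 × 0.5152
Δλ = 1.2500 pm

Final wavelength:
λ' = 12.3 + 1.2500 = 13.5500 pm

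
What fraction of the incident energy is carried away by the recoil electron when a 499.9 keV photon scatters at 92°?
0.5031 (or 50.31%)

Calculate initial and final photon energies:

Initial: E₀ = 499.9 keV → λ₀ = 2.4802 pm
Compton shift: Δλ = 2.5110 pm
Final wavelength: λ' = 4.9912 pm
Final energy: E' = 248.4072 keV

Fractional energy loss:
(E₀ - E')/E₀ = (499.9000 - 248.4072)/499.9000
= 251.4928/499.9000
= 0.5031
= 50.31%

(Intermediate values are shown rounded; full precision is carried through to the final answer.)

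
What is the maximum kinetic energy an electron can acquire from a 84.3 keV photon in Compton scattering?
20.9138 keV

Maximum energy transfer occurs at θ = 180° (backscattering).

Initial photon: E₀ = 84.3 keV → λ₀ = 14.7075 pm

Maximum Compton shift (at 180°):
Δλ_max = 2λ_C = 2 × 2.4263 = 4.8526 pm

Final wavelength:
λ' = 14.7075 + 4.8526 = 19.5601 pm

Minimum photon energy (maximum energy to electron):
E'_min = hc/λ' = 63.3862 keV

Maximum electron kinetic energy:
K_max = E₀ - E'_min = 84.3000 - 63.3862 = 20.9138 keV

(Intermediate values are shown rounded; full precision is carried through to the final answer.)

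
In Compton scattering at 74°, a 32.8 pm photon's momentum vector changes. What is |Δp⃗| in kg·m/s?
2.3711e-23 kg·m/s

Photon momentum magnitude is p = h/λ.

Initial momentum:
p₀ = h/λ = 6.6261e-34/3.2800e-11 = 2.0201e-23 kg·m/s

After scattering:
λ' = λ + Δλ = 32.8 + 1.7575 = 34.5575 pm
p' = h/λ' = 6.6261e-34/3.4558e-11 = 1.9174e-23 kg·m/s

Momentum is a vector; the scattered photon's direction makes angle θ = 74° with the incident direction. The magnitude of the vector change Δp⃗ = p⃗₀ − p⃗' is found from the law of cosines:
|Δp⃗|² = p₀² + p'² − 2p₀p'cos θ
|Δp⃗|² = (2.0201e-23)² + (1.9174e-23)² − 2·2.0201e-23·1.9174e-23·cos(74°)
|Δp⃗| = 2.3711e-23 kg·m/s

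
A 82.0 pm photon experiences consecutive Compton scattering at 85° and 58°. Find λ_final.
85.3554 pm

Apply Compton shift twice:

First scattering at θ₁ = 85°:
Δλ₁ = λ_C(1 - cos(85°))
Δλ₁ = 2.4263 × 0.9128
Δλ₁ = 2.2148 pm

After first scattering:
λ₁ = 82.0 + 2.2148 = 84.2148 pm

Second scattering at θ₂ = 58°:
Δλ₂ = λ_C(1 - cos(58°))
Δλ₂ = 2.4263 × 0.4701
Δλ₂ = 1.1406 pm

Final wavelength:
λ₂ = 84.2148 + 1.1406 = 85.3554 pm

Total shift: Δλ_total = 2.2148 + 1.1406 = 3.3554 pm

(Intermediate values are shown rounded; full precision is carried through to the final answer.)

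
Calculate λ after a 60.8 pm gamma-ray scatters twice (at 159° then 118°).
69.0569 pm

Apply Compton shift twice:

First scattering at θ₁ = 159°:
Δλ₁ = λ_C(1 - cos(159°))
Δλ₁ = 2.4263 × 1.9336
Δλ₁ = 4.6915 pm

After first scattering:
λ₁ = 60.8 + 4.6915 = 65.4915 pm

Second scattering at θ₂ = 118°:
Δλ₂ = λ_C(1 - cos(118°))
Δλ₂ = 2.4263 × 1.4695
Δλ₂ = 3.5654 pm

Final wavelength:
λ₂ = 65.4915 + 3.5654 = 69.0569 pm

Total shift: Δλ_total = 4.6915 + 3.5654 = 8.2569 pm

(Intermediate values are shown rounded; full precision is carried through to the final answer.)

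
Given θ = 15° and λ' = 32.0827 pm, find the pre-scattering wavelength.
32.0000 pm

From λ' = λ + Δλ, we have λ = λ' - Δλ

First calculate the Compton shift:
Δλ = λ_C(1 - cos θ)
Δλ = 2.4263 × (1 - cos(15°))
Δλ = 2.4263 × 0.0341
Δλ = 0.0827 pm

Initial wavelength:
λ = λ' - Δλ
λ = 32.0827 - 0.0827
λ = 32.0000 pm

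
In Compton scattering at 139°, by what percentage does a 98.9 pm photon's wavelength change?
4.3048%

Calculate the Compton shift:
Δλ = λ_C(1 - cos(139°))
Δλ = 2.4263 × (1 - cos(139°))
Δλ = 2.4263 × 1.7547
Δλ = 4.2575 pm

Percentage change:
(Δλ/λ₀) × 100 = (4.2575/98.9) × 100
= 4.3048%

(Intermediate values are shown rounded; full precision is carried through to the final answer.)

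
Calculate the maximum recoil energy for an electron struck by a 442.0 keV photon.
280.0920 keV

Maximum energy transfer occurs at θ = 180° (backscattering).

Initial photon: E₀ = 442.0 keV → λ₀ = 2.8051 pm

Maximum Compton shift (at 180°):
Δλ_max = 2λ_C = 2 × 2.4263 = 4.8526 pm

Final wavelength:
λ' = 2.8051 + 4.8526 = 7.6577 pm

Minimum photon energy (maximum energy to electron):
E'_min = hc/λ' = 161.9080 keV

Maximum electron kinetic energy:
K_max = E₀ - E'_min = 442.0000 - 161.9080 = 280.0920 keV

(Intermediate values are shown rounded; full precision is carried through to the final answer.)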